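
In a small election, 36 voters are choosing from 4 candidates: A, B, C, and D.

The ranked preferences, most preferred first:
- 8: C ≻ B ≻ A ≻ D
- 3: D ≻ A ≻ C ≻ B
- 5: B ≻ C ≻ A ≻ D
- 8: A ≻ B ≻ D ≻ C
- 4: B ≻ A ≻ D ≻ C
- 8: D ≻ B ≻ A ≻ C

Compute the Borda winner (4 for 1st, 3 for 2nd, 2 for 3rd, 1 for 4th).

A: 8×2 + 3×3 + 5×2 + 8×4 + 4×3 + 8×2 = 95
B: 8×3 + 3×1 + 5×4 + 8×3 + 4×4 + 8×3 = 111
C: 8×4 + 3×2 + 5×3 + 8×1 + 4×1 + 8×1 = 73
D: 8×1 + 3×4 + 5×1 + 8×2 + 4×2 + 8×4 = 81

B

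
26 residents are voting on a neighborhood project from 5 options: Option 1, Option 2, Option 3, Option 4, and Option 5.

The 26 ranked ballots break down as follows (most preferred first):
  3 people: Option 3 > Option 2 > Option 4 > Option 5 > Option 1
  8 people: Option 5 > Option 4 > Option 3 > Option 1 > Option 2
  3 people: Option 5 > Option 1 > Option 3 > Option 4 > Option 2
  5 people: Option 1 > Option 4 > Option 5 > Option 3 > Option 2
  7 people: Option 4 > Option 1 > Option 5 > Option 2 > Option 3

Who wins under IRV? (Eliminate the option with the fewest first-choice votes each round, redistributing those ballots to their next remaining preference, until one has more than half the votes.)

Round 1: Option 1 5, Option 2 0, Option 3 3, Option 4 7, Option 5 11. Option 2 eliminated.
Round 2: Option 1 5, Option 3 3, Option 4 7, Option 5 11. Option 3 eliminated.
Round 3: Option 1 5, Option 4 10, Option 5 11. Option 1 eliminated.
Round 4: Option 4 15, Option 5 11. Option 4 has a majority (≥14).

Option 4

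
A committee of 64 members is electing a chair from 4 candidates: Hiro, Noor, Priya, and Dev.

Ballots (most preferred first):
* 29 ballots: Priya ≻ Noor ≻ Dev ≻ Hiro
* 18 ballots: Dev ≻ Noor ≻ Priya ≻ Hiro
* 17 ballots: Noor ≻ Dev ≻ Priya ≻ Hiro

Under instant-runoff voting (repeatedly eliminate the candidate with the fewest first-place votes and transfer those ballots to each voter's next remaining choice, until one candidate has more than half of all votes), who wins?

Dev

Round 1: Hiro 0, Noor 17, Priya 29, Dev 18. Hiro eliminated.
Round 2: Noor 17, Priya 29, Dev 18. Noor eliminated.
Round 3: Priya 29, Dev 35. Dev has a majority (≥33).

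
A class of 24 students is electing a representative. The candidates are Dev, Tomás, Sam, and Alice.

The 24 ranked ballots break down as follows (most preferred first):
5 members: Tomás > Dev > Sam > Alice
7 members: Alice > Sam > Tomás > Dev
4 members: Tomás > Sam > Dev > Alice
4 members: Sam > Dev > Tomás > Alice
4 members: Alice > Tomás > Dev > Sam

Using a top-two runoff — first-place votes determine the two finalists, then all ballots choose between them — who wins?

Round 1 first-place votes: Dev 0, Tomás 9, Sam 4, Alice 11. Alice and Tomás advance.
Runoff: Alice is ranked above Tomás on 11 ballots, Tomás above Alice on 13.

Tomás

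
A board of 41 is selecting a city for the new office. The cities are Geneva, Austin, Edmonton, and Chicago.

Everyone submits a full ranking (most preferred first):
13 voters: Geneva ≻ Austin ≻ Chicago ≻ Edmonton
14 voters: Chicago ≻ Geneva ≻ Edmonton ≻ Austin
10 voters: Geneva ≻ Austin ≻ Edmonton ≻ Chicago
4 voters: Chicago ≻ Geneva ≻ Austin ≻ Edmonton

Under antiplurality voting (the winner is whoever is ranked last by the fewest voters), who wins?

Geneva

Last-place votes: Geneva 0, Austin 14, Edmonton 17, Chicago 10.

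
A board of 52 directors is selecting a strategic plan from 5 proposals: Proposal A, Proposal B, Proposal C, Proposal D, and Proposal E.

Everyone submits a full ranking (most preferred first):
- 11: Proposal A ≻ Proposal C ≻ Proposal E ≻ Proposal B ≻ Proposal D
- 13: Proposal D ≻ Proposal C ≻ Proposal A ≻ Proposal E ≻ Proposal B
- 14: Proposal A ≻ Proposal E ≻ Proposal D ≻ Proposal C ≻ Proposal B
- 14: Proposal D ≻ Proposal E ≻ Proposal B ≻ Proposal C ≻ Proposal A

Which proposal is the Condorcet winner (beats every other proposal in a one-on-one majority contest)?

Proposal D vs Proposal A: 27–25
Proposal D vs Proposal B: 41–11
Proposal D vs Proposal C: 41–11
Proposal D vs Proposal E: 27–25
Proposal D beats every other proposal.

Proposal D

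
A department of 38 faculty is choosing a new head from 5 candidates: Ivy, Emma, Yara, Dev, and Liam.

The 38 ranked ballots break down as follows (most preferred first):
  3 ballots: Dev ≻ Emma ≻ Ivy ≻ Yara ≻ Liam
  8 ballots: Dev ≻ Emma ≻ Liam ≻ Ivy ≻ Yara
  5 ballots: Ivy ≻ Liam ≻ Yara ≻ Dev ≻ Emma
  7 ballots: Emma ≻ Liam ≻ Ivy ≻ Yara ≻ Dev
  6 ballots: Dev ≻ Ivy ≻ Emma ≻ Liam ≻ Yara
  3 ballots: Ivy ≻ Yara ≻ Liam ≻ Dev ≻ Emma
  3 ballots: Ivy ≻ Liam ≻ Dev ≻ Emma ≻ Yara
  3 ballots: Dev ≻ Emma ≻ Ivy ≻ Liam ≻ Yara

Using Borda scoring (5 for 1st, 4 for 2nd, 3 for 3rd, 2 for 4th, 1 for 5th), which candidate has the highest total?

Ivy

Ivy: 3×3 + 8×2 + 5×5 + 7×3 + 6×4 + 3×5 + 3×5 + 3×3 = 134
Emma: 3×4 + 8×4 + 5×1 + 7×5 + 6×3 + 3×1 + 3×2 + 3×4 = 123
Yara: 3×2 + 8×1 + 5×3 + 7×2 + 6×1 + 3×4 + 3×1 + 3×1 = 67
Dev: 3×5 + 8×5 + 5×2 + 7×1 + 6×5 + 3×2 + 3×3 + 3×5 = 132
Liam: 3×1 + 8×3 + 5×4 + 7×4 + 6×2 + 3×3 + 3×4 + 3×2 = 114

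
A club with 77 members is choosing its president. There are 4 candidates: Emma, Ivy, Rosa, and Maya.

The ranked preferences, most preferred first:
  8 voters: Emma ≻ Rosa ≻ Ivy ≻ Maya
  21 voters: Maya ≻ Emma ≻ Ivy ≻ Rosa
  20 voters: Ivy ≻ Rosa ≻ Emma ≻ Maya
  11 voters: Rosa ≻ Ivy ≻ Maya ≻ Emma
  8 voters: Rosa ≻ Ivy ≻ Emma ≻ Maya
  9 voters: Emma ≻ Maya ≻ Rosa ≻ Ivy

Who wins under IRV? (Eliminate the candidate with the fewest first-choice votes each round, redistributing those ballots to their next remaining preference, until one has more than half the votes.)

Round 1: Emma 17, Ivy 20, Rosa 19, Maya 21. Emma eliminated.
Round 2: Ivy 20, Rosa 27, Maya 30. Ivy eliminated.
Round 3: Rosa 47, Maya 30. Rosa has a majority (≥39).

Rosa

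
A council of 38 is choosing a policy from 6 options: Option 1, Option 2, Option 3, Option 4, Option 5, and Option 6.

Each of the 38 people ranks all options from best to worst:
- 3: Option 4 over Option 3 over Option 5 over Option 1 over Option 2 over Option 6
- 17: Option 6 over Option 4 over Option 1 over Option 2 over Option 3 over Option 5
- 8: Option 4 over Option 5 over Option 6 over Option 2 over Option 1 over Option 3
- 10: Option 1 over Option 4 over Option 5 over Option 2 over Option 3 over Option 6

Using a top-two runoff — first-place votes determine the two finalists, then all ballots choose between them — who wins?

Option 4

Round 1 first-place votes: Option 1 10, Option 2 0, Option 3 0, Option 4 11, Option 5 0, Option 6 17. Option 6 and Option 4 advance.
Runoff: Option 6 is ranked above Option 4 on 17 ballots, Option 4 above Option 6 on 21.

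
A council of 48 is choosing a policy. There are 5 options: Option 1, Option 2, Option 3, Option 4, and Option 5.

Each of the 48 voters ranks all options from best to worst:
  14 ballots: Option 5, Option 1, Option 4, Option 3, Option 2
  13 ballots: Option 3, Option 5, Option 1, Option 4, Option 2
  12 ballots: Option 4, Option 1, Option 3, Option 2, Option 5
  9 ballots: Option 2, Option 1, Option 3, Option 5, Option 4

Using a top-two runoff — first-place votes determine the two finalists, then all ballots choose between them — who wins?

Round 1 first-place votes: Option 1 0, Option 2 9, Option 3 13, Option 4 12, Option 5 14. Option 5 and Option 3 advance.
Runoff: Option 5 is ranked above Option 3 on 14 ballots, Option 3 above Option 5 on 34.

Option 3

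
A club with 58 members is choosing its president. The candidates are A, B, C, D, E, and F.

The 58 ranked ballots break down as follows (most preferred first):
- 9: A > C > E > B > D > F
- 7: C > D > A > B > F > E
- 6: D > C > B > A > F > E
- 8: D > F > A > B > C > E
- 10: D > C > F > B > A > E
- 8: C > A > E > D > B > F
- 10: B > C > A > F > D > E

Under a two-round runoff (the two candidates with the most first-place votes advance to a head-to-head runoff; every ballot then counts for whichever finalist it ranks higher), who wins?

C

Round 1 first-place votes: A 9, B 10, C 15, D 24, E 0, F 0. D and C advance.
Runoff: D is ranked above C on 24 ballots, C above D on 34.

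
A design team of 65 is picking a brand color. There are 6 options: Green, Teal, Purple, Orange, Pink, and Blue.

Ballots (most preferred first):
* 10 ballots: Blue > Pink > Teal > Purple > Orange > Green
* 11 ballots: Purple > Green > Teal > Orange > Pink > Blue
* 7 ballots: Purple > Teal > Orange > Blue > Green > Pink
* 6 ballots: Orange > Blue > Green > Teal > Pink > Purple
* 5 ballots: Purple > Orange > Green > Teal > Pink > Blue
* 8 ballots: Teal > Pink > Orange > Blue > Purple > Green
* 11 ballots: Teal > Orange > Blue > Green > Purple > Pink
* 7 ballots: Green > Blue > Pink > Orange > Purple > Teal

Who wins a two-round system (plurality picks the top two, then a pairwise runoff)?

Round 1 first-place votes: Green 7, Teal 19, Purple 23, Orange 6, Pink 0, Blue 10. Purple and Teal advance.
Runoff: Purple is ranked above Teal on 30 ballots, Teal above Purple on 35.

Teal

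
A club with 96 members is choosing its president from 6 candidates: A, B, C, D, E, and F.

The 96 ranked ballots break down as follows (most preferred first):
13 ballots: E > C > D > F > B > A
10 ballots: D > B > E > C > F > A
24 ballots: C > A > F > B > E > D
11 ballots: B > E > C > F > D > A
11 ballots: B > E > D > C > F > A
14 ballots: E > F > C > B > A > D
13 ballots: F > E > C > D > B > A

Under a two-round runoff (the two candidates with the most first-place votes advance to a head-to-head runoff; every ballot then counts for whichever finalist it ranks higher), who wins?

Round 1 first-place votes: A 0, B 22, C 24, D 10, E 27, F 13. E and C advance.
Runoff: E is ranked above C on 72 ballots, C above E on 24.

E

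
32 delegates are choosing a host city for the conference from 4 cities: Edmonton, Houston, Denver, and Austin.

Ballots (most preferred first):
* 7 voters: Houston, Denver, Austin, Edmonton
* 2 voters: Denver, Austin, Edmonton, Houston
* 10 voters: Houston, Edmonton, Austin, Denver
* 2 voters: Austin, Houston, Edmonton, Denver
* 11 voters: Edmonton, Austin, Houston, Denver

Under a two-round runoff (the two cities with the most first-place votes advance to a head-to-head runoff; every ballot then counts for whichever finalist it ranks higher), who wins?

Houston

Round 1 first-place votes: Edmonton 11, Houston 17, Denver 2, Austin 2. Houston and Edmonton advance.
Runoff: Houston is ranked above Edmonton on 19 ballots, Edmonton above Houston on 13.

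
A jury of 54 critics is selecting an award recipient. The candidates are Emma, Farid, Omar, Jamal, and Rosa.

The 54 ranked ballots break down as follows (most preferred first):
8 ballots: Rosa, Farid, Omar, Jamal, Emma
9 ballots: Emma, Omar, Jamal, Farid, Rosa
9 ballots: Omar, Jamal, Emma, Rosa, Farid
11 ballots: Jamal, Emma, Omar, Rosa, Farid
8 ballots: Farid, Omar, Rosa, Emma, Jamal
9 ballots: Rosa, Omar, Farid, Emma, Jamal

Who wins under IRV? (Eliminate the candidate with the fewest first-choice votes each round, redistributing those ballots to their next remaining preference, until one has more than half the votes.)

Omar

Round 1: Emma 9, Farid 8, Omar 9, Jamal 11, Rosa 17. Farid eliminated.
Round 2: Emma 9, Omar 17, Jamal 11, Rosa 17. Emma eliminated.
Round 3: Omar 26, Jamal 11, Rosa 17. Jamal eliminated.
Round 4: Omar 37, Rosa 17. Omar has a majority (≥28).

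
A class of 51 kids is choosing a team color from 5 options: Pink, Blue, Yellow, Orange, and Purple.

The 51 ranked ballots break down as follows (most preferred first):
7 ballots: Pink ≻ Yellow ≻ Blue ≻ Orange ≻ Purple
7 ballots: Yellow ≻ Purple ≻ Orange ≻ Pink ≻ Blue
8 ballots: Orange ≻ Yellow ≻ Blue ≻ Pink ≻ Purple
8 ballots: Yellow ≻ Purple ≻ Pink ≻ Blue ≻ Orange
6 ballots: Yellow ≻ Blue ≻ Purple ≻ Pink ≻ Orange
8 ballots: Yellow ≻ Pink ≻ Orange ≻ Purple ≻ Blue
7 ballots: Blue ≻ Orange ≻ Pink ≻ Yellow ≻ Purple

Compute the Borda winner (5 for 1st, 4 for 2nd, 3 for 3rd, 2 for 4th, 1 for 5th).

Pink: 7×5 + 7×2 + 8×2 + 8×3 + 6×2 + 8×4 + 7×3 = 154
Blue: 7×3 + 7×1 + 8×3 + 8×2 + 6×4 + 8×1 + 7×5 = 135
Yellow: 7×4 + 7×5 + 8×4 + 8×5 + 6×5 + 8×5 + 7×2 = 219
Orange: 7×2 + 7×3 + 8×5 + 8×1 + 6×1 + 8×3 + 7×4 = 141
Purple: 7×1 + 7×4 + 8×1 + 8×4 + 6×3 + 8×2 + 7×1 = 116

Yellow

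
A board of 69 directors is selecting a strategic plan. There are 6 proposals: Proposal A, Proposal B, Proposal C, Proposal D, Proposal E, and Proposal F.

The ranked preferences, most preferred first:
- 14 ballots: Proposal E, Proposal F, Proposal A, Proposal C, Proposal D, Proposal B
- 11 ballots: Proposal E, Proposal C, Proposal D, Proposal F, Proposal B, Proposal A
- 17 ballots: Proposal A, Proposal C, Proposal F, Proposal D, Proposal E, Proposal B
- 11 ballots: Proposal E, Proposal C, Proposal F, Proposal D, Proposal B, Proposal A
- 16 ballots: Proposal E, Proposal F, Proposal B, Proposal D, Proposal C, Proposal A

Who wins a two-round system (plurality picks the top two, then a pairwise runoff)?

Round 1 first-place votes: Proposal A 17, Proposal B 0, Proposal C 0, Proposal D 0, Proposal E 52, Proposal F 0. Proposal E and Proposal A advance.
Runoff: Proposal E is ranked above Proposal A on 52 ballots, Proposal A above Proposal E on 17.

Proposal E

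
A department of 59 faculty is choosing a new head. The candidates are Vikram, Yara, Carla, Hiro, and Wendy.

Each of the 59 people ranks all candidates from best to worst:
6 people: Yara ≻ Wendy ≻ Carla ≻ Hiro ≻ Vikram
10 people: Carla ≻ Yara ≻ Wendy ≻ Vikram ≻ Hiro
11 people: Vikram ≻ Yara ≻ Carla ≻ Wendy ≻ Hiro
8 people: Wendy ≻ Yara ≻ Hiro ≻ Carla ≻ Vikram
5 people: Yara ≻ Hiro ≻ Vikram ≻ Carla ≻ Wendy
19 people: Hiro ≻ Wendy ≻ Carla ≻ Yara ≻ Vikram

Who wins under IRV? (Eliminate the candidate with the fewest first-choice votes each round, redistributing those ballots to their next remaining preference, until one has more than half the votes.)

Round 1: Vikram 11, Yara 11, Carla 10, Hiro 19, Wendy 8. Wendy eliminated.
Round 2: Vikram 11, Yara 19, Carla 10, Hiro 19. Carla eliminated.
Round 3: Vikram 11, Yara 29, Hiro 19. Vikram eliminated.
Round 4: Yara 40, Hiro 19. Yara has a majority (≥30).

Yara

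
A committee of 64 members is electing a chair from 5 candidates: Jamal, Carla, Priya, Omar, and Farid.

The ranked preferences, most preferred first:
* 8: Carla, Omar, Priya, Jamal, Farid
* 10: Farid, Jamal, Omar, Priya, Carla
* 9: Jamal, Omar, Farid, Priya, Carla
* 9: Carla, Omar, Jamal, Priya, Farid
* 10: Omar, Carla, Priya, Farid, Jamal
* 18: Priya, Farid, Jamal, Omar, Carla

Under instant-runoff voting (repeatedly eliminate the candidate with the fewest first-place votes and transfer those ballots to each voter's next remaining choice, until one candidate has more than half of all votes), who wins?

Round 1: Jamal 9, Carla 17, Priya 18, Omar 10, Farid 10. Jamal eliminated.
Round 2: Carla 17, Priya 18, Omar 19, Farid 10. Farid eliminated.
Round 3: Carla 17, Priya 18, Omar 29. Carla eliminated.
Round 4: Priya 18, Omar 46. Omar has a majority (≥33).

Omar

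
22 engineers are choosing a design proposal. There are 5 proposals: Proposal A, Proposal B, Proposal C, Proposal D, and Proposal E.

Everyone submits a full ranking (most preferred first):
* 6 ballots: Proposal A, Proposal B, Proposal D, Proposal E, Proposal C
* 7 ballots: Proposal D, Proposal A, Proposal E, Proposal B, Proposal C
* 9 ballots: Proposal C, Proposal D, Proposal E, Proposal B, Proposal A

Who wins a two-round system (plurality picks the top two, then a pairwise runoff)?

Proposal D

Round 1 first-place votes: Proposal A 6, Proposal B 0, Proposal C 9, Proposal D 7, Proposal E 0. Proposal C and Proposal D advance.
Runoff: Proposal C is ranked above Proposal D on 9 ballots, Proposal D above Proposal C on 13.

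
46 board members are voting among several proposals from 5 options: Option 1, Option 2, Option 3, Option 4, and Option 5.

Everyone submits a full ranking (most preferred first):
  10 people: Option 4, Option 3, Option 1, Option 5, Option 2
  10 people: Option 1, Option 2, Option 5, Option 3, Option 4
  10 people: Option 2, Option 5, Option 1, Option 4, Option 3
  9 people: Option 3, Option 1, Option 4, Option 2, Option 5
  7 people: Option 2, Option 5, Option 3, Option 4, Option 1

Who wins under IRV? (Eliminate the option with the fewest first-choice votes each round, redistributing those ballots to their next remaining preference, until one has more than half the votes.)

Round 1: Option 1 10, Option 2 17, Option 3 9, Option 4 10, Option 5 0. Option 5 eliminated.
Round 2: Option 1 10, Option 2 17, Option 3 9, Option 4 10. Option 3 eliminated.
Round 3: Option 1 19, Option 2 17, Option 4 10. Option 4 eliminated.
Round 4: Option 1 29, Option 2 17. Option 1 has a majority (≥24).

Option 1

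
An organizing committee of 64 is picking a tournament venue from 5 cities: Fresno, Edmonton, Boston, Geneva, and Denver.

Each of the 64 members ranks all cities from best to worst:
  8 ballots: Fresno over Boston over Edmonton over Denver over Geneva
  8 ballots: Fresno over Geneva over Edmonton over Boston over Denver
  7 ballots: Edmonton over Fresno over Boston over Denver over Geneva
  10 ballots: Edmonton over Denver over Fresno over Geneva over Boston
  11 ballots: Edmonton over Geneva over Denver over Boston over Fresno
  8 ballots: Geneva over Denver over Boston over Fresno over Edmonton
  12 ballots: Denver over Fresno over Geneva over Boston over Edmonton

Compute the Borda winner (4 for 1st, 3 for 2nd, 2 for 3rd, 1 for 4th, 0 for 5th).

Fresno

Fresno: 8×4 + 8×4 + 7×3 + 10×2 + 11×0 + 8×1 + 12×3 = 149
Edmonton: 8×2 + 8×2 + 7×4 + 10×4 + 11×4 + 8×0 + 12×0 = 144
Boston: 8×3 + 8×1 + 7×2 + 10×0 + 11×1 + 8×2 + 12×1 = 85
Geneva: 8×0 + 8×3 + 7×0 + 10×1 + 11×3 + 8×4 + 12×2 = 123
Denver: 8×1 + 8×0 + 7×1 + 10×3 + 11×2 + 8×3 + 12×4 = 139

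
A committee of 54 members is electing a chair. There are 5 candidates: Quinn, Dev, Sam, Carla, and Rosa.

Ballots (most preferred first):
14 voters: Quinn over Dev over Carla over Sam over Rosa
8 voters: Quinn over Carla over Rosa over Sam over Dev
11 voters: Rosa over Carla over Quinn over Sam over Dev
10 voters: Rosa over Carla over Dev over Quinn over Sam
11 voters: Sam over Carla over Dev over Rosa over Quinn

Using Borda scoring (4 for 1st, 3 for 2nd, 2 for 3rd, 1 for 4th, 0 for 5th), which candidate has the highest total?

Quinn: 14×4 + 8×4 + 11×2 + 10×1 + 11×0 = 120
Dev: 14×3 + 8×0 + 11×0 + 10×2 + 11×2 = 84
Sam: 14×1 + 8×1 + 11×1 + 10×0 + 11×4 = 77
Carla: 14×2 + 8×3 + 11×3 + 10×3 + 11×3 = 148
Rosa: 14×0 + 8×2 + 11×4 + 10×4 + 11×1 = 111

Carla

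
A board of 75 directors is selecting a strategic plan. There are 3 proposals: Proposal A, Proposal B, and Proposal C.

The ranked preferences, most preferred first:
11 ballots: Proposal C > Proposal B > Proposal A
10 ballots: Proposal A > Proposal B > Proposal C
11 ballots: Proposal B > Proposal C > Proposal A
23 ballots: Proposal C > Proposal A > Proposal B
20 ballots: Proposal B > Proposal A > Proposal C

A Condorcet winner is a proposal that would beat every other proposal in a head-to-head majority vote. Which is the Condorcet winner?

Proposal B vs Proposal A: 42–33
Proposal B vs Proposal C: 41–34
Proposal B beats every other proposal.

Proposal B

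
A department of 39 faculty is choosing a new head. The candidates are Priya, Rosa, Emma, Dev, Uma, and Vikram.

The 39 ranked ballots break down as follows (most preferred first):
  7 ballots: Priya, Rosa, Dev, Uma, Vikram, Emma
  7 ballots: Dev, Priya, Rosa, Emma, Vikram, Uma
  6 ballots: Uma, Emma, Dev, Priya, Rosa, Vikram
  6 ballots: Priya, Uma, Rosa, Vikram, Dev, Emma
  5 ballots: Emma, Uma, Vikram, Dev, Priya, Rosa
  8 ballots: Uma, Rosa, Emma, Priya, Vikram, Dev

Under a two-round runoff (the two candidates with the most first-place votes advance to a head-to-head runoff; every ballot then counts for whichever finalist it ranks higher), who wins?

Priya

Round 1 first-place votes: Priya 13, Rosa 0, Emma 5, Dev 7, Uma 14, Vikram 0. Uma and Priya advance.
Runoff: Uma is ranked above Priya on 19 ballots, Priya above Uma on 20.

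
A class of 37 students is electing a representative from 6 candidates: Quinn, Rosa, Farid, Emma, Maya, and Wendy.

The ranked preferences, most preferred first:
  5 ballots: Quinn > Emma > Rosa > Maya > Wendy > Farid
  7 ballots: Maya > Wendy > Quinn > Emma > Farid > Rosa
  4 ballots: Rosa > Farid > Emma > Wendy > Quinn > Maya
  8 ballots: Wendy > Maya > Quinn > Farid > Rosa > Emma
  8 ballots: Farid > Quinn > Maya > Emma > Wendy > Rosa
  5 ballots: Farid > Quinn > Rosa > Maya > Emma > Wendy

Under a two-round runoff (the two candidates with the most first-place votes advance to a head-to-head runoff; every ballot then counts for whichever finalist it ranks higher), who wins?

Round 1 first-place votes: Quinn 5, Rosa 4, Farid 13, Emma 0, Maya 7, Wendy 8. Farid and Wendy advance.
Runoff: Farid is ranked above Wendy on 17 ballots, Wendy above Farid on 20.

Wendy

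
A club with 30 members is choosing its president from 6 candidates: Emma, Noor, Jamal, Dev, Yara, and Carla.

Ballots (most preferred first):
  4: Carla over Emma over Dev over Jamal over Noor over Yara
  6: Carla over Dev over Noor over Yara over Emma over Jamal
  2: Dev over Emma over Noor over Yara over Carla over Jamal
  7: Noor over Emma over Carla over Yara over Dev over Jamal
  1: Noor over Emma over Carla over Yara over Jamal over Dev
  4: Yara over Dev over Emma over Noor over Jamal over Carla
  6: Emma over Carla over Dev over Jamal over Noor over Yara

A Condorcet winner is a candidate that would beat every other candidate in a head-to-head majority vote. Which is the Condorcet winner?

Emma

Emma vs Noor: 16–14
Emma vs Jamal: 30–0
Emma vs Dev: 18–12
Emma vs Yara: 20–10
Emma vs Carla: 20–10
Emma beats every other candidate.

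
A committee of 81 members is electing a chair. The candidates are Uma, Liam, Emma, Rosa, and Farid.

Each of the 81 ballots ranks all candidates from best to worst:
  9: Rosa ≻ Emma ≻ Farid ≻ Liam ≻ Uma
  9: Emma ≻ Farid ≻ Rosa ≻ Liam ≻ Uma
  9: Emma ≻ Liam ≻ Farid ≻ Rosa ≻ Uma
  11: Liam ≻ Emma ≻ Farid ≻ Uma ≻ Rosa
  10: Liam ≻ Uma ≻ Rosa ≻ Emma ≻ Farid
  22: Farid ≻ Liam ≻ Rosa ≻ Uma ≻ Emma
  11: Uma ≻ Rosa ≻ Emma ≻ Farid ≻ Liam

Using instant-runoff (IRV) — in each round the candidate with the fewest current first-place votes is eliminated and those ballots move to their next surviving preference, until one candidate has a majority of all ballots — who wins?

Round 1: Uma 11, Liam 21, Emma 18, Rosa 9, Farid 22. Rosa eliminated.
Round 2: Uma 11, Liam 21, Emma 27, Farid 22. Uma eliminated.
Round 3: Liam 21, Emma 38, Farid 22. Liam eliminated.
Round 4: Emma 59, Farid 22. Emma has a majority (≥41).

Emma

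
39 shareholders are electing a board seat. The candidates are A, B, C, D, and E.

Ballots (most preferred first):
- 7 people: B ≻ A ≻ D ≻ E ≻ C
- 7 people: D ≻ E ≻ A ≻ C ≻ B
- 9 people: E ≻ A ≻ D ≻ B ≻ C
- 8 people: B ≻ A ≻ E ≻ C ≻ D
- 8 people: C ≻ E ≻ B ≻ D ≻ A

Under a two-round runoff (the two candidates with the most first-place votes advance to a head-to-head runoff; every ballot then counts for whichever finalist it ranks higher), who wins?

Round 1 first-place votes: A 0, B 15, C 8, D 7, E 9. B and E advance.
Runoff: B is ranked above E on 15 ballots, E above B on 24.

E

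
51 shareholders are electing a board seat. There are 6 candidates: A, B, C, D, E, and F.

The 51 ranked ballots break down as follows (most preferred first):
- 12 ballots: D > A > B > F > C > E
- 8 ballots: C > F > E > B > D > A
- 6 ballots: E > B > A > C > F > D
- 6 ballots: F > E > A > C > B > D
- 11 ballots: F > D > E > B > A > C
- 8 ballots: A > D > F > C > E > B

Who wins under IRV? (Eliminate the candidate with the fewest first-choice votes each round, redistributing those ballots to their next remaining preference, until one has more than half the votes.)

Round 1: A 8, B 0, C 8, D 12, E 6, F 17. B eliminated.
Round 2: A 8, C 8, D 12, E 6, F 17. E eliminated.
Round 3: A 14, C 8, D 12, F 17. C eliminated.
Round 4: A 14, D 12, F 25. D eliminated.
Round 5: A 26, F 25. A has a majority (≥26).

A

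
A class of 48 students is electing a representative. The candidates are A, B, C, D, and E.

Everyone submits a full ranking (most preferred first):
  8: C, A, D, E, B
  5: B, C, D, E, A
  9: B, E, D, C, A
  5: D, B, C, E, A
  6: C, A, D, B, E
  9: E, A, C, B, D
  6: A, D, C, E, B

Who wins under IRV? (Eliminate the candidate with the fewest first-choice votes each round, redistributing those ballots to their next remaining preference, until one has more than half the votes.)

Round 1: A 6, B 14, C 14, D 5, E 9. D eliminated.
Round 2: A 6, B 19, C 14, E 9. A eliminated.
Round 3: B 19, C 20, E 9. E eliminated.
Round 4: B 19, C 29. C has a majority (≥25).

C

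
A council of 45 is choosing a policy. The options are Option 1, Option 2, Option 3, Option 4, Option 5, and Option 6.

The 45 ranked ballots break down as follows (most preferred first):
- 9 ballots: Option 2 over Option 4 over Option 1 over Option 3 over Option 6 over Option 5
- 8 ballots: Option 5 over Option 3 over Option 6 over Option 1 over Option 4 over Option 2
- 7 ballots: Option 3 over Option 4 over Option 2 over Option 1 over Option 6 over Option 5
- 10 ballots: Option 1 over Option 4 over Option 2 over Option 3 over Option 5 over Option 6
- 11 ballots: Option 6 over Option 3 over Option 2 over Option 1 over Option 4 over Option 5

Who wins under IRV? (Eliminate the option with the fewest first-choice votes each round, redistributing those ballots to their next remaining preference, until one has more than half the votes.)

Round 1: Option 1 10, Option 2 9, Option 3 7, Option 4 0, Option 5 8, Option 6 11. Option 4 eliminated.
Round 2: Option 1 10, Option 2 9, Option 3 7, Option 5 8, Option 6 11. Option 3 eliminated.
Round 3: Option 1 10, Option 2 16, Option 5 8, Option 6 11. Option 5 eliminated.
Round 4: Option 1 10, Option 2 16, Option 6 19. Option 1 eliminated.
Round 5: Option 2 26, Option 6 19. Option 2 has a majority (≥23).

Option 2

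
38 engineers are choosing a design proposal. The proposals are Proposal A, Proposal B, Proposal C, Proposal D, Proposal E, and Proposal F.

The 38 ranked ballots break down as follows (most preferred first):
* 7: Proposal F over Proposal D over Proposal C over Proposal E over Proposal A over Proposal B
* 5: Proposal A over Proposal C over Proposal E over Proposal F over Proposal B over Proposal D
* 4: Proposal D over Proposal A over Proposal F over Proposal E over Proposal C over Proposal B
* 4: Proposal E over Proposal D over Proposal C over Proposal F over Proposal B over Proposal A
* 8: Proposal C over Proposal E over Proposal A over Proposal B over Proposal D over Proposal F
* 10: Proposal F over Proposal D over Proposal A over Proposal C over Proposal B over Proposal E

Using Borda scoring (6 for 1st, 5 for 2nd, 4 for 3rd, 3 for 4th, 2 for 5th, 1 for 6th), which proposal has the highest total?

Proposal C

Proposal A: 7×2 + 5×6 + 4×5 + 4×1 + 8×4 + 10×4 = 140
Proposal B: 7×1 + 5×2 + 4×1 + 4×2 + 8×3 + 10×2 = 73
Proposal C: 7×4 + 5×5 + 4×2 + 4×4 + 8×6 + 10×3 = 155
Proposal D: 7×5 + 5×1 + 4×6 + 4×5 + 8×2 + 10×5 = 150
Proposal E: 7×3 + 5×4 + 4×3 + 4×6 + 8×5 + 10×1 = 127
Proposal F: 7×6 + 5×3 + 4×4 + 4×3 + 8×1 + 10×6 = 153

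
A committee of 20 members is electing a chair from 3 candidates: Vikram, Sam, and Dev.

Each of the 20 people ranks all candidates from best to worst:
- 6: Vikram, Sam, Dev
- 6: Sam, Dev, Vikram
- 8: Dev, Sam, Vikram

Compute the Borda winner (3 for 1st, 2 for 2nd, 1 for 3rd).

Vikram: 6×3 + 6×1 + 8×1 = 32
Sam: 6×2 + 6×3 + 8×2 = 46
Dev: 6×1 + 6×2 + 8×3 = 42

Sam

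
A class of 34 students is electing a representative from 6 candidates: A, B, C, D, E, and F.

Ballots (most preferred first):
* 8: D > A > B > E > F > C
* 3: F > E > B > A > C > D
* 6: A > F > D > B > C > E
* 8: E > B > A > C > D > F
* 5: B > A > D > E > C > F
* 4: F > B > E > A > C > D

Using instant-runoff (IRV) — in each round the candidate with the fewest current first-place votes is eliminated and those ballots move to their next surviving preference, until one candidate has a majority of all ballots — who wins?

Round 1: A 6, B 5, C 0, D 8, E 8, F 7. C eliminated.
Round 2: A 6, B 5, D 8, E 8, F 7. B eliminated.
Round 3: A 11, D 8, E 8, F 7. F eliminated.
Round 4: A 11, D 8, E 15. D eliminated.
Round 5: A 19, E 15. A has a majority (≥18).

A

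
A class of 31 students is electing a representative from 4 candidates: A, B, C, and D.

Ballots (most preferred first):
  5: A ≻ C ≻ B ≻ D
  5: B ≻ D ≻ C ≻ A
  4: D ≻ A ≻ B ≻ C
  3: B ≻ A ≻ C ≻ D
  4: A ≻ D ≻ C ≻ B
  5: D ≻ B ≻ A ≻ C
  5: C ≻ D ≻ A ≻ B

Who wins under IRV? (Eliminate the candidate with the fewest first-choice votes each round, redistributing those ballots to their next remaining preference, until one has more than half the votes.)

D

Round 1: A 9, B 8, C 5, D 9. C eliminated.
Round 2: A 9, B 8, D 14. B eliminated.
Round 3: A 12, D 19. D has a majority (≥16).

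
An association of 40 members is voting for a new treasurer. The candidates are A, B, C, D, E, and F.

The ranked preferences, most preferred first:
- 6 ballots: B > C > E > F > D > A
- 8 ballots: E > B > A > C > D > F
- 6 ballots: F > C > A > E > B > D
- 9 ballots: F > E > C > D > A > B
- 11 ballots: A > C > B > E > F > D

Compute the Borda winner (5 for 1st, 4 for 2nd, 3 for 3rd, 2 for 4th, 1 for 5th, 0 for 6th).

A: 6×0 + 8×3 + 6×3 + 9×1 + 11×5 = 106
B: 6×5 + 8×4 + 6×1 + 9×0 + 11×3 = 101
C: 6×4 + 8×2 + 6×4 + 9×3 + 11×4 = 135
D: 6×1 + 8×1 + 6×0 + 9×2 + 11×0 = 32
E: 6×3 + 8×5 + 6×2 + 9×4 + 11×2 = 128
F: 6×2 + 8×0 + 6×5 + 9×5 + 11×1 = 98

C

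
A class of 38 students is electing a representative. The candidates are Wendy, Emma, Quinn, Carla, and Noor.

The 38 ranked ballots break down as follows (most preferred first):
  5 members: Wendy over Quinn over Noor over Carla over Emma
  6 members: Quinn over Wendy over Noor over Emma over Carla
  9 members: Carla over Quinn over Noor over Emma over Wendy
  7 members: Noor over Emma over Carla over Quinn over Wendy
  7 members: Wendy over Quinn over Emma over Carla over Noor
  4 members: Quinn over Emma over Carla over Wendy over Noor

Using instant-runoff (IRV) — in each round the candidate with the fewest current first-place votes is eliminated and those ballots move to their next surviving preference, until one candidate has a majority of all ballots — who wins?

Carla

Round 1: Wendy 12, Emma 0, Quinn 10, Carla 9, Noor 7. Emma eliminated.
Round 2: Wendy 12, Quinn 10, Carla 9, Noor 7. Noor eliminated.
Round 3: Wendy 12, Quinn 10, Carla 16. Quinn eliminated.
Round 4: Wendy 18, Carla 20. Carla has a majority (≥20).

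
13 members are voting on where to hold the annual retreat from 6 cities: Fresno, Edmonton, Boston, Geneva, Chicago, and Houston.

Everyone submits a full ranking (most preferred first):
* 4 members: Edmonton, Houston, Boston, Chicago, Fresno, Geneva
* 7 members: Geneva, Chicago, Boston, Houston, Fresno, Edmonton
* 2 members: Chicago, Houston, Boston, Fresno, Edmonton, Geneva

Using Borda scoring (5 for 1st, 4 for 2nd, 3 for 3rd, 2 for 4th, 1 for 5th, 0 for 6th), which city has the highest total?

Fresno: 4×1 + 7×1 + 2×2 = 15
Edmonton: 4×5 + 7×0 + 2×1 = 22
Boston: 4×3 + 7×3 + 2×3 = 39
Geneva: 4×0 + 7×5 + 2×0 = 35
Chicago: 4×2 + 7×4 + 2×5 = 46
Houston: 4×4 + 7×2 + 2×4 = 38

Chicago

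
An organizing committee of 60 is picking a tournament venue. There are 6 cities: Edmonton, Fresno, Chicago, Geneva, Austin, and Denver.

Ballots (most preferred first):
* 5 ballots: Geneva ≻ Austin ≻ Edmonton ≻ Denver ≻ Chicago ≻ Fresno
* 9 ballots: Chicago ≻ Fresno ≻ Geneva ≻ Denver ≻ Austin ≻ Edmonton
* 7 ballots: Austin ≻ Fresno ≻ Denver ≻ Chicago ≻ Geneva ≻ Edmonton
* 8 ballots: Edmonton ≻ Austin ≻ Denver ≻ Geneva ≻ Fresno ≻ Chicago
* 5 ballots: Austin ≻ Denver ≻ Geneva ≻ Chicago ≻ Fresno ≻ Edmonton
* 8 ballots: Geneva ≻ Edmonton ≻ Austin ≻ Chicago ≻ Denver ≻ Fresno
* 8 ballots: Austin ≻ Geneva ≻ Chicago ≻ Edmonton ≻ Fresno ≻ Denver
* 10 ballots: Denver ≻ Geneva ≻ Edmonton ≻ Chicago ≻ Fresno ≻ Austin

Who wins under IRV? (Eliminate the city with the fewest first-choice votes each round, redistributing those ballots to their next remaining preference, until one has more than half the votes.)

Round 1: Edmonton 8, Fresno 0, Chicago 9, Geneva 13, Austin 20, Denver 10. Fresno eliminated.
Round 2: Edmonton 8, Chicago 9, Geneva 13, Austin 20, Denver 10. Edmonton eliminated.
Round 3: Chicago 9, Geneva 13, Austin 28, Denver 10. Chicago eliminated.
Round 4: Geneva 22, Austin 28, Denver 10. Denver eliminated.
Round 5: Geneva 32, Austin 28. Geneva has a majority (≥31).

Geneva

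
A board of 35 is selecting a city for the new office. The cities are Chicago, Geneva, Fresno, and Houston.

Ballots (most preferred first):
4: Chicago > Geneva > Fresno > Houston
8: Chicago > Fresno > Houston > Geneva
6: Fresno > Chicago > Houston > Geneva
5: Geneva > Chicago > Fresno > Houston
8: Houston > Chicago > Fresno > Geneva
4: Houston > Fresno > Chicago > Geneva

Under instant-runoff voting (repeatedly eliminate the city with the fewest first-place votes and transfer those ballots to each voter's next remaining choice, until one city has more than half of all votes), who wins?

Chicago

Round 1: Chicago 12, Geneva 5, Fresno 6, Houston 12. Geneva eliminated.
Round 2: Chicago 17, Fresno 6, Houston 12. Fresno eliminated.
Round 3: Chicago 23, Houston 12. Chicago has a majority (≥18).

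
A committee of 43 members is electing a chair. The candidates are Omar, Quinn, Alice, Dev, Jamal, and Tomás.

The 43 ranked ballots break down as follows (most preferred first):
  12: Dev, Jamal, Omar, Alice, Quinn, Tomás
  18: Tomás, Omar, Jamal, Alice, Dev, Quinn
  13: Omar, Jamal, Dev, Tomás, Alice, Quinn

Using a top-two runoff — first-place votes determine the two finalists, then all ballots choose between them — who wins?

Omar

Round 1 first-place votes: Omar 13, Quinn 0, Alice 0, Dev 12, Jamal 0, Tomás 18. Tomás and Omar advance.
Runoff: Tomás is ranked above Omar on 18 ballots, Omar above Tomás on 25.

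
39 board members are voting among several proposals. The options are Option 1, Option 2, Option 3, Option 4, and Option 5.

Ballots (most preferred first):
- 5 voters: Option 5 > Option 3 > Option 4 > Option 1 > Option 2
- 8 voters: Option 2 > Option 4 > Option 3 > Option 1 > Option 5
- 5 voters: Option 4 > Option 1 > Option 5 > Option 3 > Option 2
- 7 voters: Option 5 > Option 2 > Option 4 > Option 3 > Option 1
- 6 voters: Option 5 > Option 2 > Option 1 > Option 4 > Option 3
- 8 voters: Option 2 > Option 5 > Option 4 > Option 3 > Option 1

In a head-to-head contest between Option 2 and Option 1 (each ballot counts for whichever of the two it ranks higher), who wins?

Option 2 is ranked above Option 1 on 29 ballots; Option 1 above Option 2 on 10.

Option 2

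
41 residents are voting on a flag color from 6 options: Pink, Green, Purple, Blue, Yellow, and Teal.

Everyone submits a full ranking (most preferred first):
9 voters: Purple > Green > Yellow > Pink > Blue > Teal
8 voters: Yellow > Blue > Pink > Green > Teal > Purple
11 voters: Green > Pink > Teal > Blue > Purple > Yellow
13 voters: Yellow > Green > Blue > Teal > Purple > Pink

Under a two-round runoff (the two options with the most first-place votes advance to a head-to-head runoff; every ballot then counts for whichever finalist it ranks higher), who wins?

Round 1 first-place votes: Pink 0, Green 11, Purple 9, Blue 0, Yellow 21, Teal 0. Yellow and Green advance.
Runoff: Yellow is ranked above Green on 21 ballots, Green above Yellow on 20.

Yellow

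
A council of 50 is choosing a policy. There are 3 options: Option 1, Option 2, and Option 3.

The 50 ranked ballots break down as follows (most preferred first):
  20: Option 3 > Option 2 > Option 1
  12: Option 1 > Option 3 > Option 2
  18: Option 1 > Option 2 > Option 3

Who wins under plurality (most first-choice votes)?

First-place votes: Option 1 30, Option 2 0, Option 3 20.

Option 1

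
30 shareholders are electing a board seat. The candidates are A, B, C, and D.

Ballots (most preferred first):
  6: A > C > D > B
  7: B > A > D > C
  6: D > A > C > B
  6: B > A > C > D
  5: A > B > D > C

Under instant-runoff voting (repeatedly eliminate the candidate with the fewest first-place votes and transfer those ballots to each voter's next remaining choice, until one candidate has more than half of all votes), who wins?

A

Round 1: A 11, B 13, C 0, D 6. C eliminated.
Round 2: A 11, B 13, D 6. D eliminated.
Round 3: A 17, B 13. A has a majority (≥16).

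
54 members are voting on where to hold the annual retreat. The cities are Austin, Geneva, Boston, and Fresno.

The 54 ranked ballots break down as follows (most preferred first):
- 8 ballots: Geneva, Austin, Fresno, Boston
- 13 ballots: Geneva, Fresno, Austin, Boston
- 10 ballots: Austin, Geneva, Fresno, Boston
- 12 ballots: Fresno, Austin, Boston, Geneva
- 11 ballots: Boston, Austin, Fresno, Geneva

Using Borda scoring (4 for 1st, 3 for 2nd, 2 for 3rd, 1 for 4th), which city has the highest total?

Austin: 8×3 + 13×2 + 10×4 + 12×3 + 11×3 = 159
Geneva: 8×4 + 13×4 + 10×3 + 12×1 + 11×1 = 137
Boston: 8×1 + 13×1 + 10×1 + 12×2 + 11×4 = 99
Fresno: 8×2 + 13×3 + 10×2 + 12×4 + 11×2 = 145

Austin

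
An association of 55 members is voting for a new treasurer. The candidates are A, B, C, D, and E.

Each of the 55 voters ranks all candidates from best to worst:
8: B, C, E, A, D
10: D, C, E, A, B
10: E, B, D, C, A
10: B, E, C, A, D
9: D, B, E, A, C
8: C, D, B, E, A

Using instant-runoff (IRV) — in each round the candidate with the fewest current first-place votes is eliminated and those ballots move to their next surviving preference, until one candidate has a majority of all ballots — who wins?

Round 1: A 0, B 18, C 8, D 19, E 10. A eliminated.
Round 2: B 18, C 8, D 19, E 10. C eliminated.
Round 3: B 18, D 27, E 10. E eliminated.
Round 4: B 28, D 27. B has a majority (≥28).

B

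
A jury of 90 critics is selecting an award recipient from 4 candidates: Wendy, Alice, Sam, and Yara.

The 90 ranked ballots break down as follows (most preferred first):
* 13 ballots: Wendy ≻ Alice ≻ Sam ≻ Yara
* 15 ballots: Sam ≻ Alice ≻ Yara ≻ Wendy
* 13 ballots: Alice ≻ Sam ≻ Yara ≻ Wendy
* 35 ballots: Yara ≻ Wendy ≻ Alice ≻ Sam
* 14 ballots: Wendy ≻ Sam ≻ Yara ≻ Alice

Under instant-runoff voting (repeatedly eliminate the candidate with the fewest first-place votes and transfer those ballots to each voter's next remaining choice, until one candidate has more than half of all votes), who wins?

Sam

Round 1: Wendy 27, Alice 13, Sam 15, Yara 35. Alice eliminated.
Round 2: Wendy 27, Sam 28, Yara 35. Wendy eliminated.
Round 3: Sam 55, Yara 35. Sam has a majority (≥46).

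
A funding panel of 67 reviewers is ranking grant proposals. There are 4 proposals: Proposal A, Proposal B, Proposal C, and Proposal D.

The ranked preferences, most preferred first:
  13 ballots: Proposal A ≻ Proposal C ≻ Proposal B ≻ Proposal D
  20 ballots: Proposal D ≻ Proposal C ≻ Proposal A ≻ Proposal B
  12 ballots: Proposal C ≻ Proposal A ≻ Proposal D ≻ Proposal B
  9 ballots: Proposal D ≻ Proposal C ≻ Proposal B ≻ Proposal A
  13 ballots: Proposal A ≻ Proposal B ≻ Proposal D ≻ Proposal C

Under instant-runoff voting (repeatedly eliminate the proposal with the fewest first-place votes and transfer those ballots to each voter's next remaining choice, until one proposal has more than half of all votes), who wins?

Proposal A

Round 1: Proposal A 26, Proposal B 0, Proposal C 12, Proposal D 29. Proposal B eliminated.
Round 2: Proposal A 26, Proposal C 12, Proposal D 29. Proposal C eliminated.
Round 3: Proposal A 38, Proposal D 29. Proposal A has a majority (≥34).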